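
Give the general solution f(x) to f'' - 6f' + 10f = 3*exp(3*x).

Characteristic equation r² - 6r + 10 = 0 has discriminant (-6)² - 4·(10) = -4 < 0, so r = 3 ± i.
Hence f_h = C1*cos(x)*exp(3*x) + C2*exp(3*x)*sin(x).
Try f_p = A*exp(3*x). Substituting into the equation and dividing by exp(3*x) gives A = 3, so f_p = 3*exp(3*x).

f = 3*exp(3*x) + C1*cos(x)*exp(3*x) + C2*exp(3*x)*sin(x)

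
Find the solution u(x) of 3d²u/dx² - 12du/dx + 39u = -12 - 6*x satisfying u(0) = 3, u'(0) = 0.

u = -60/169 - 2*x/13 - 1108*exp(2*x)*sin(3*x)/507 + 567*cos(3*x)*exp(2*x)/169

Divide through by 3: u'' - 4u' + 13u = -4 - 2*x.
Characteristic equation r² - 4r + 13 = 0 has discriminant (-4)² - 4·(13) = -36 < 0, so r = 2 ± 3i.
Hence u_h = C1*cos(3*x)*exp(2*x) + C2*exp(2*x)*sin(3*x).
For the particular solution try u_p = A0 + A1*x. Substituting and matching coefficients of each power of x gives A0 = -60/169, A1 = -2/13, so u_p = -60/169 - 2*x/13.
General solution: u = -60/169 - 2*x/13 + C1*cos(3*x)*exp(2*x) + C2*exp(2*x)*sin(3*x).
Apply the initial conditions: u(0) = -60/169 + C1 = 3 and u'(0) = -2/13 + 2*C1 + 3*C2 = 0. Solving gives C1 = 567/169, C2 = -1108/507.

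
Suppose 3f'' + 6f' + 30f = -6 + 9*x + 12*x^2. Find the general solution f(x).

f = -77/250 + 2*x**2/5 + 7*x/50 + C1*cos(3*x)*exp(-x) + C2*exp(-x)*sin(3*x)

Divide through by 3: f'' + 2f' + 10f = -2 + 3*x + 4*x^2.
Characteristic equation r² + 2r + 10 = 0 has discriminant (2)² - 4·(10) = -36 < 0, so r = -1 ± 3i.
Hence f_h = C1*cos(3*x)*exp(-x) + C2*exp(-x)*sin(3*x).
For the particular solution try f_p = A0 + A1*x + A2*x^2. Substituting and matching coefficients of each power of x gives A0 = -77/250, A1 = 7/50, A2 = 2/5, so f_p = -77/250 + 2*x^2/5 + 7*x/50.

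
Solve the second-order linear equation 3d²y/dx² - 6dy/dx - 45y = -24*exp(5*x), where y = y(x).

Divide through by 3: y'' - 2y' - 15y = -8*exp(5*x).
Characteristic equation r² - 2r - 15 = 0 factors as (r + 3)(r - 5) = 0, so r = -3, 5.
Hence y_h = C1*exp(-3*x) + C2*exp(5*x).
Since exp(5*x) solves the homogeneous equation (r = 5 is a root of multiplicity 1), multiply the trial by x. Try y_p = A*x*exp(5*x). Substituting into the equation and dividing by exp(5*x) gives A = -1, so y_p = -x*exp(5*x).

y = C1*exp(-3*x) + C2*exp(5*x) - x*exp(5*x)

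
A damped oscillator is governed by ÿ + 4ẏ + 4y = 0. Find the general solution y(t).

y = C1*exp(-2*t) + C2*t*exp(-2*t)

Characteristic equation r² + 4r + 4 = 0 has discriminant (4)² - 4·(4) = 0, so r = -2 is a repeated root.
Hence y_h = (C1 + C2*t)*exp(-2*t).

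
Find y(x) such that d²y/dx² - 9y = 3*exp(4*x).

y = 3*exp(4*x)/7 + C1*exp(3*x) + C2*exp(-3*x)

Characteristic equation r² - 9 = 0 factors as (r - 3)(r + 3) = 0, so r = 3, -3.
Hence y_h = C1*exp(3*x) + C2*exp(-3*x).
Try y_p = A*exp(4*x). Substituting into the equation and dividing by exp(4*x) gives A = 3/7, so y_p = 3*exp(4*x)/7.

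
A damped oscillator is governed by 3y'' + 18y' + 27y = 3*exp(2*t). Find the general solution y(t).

y = exp(2*t)/25 + C1*exp(-3*t) + C2*t*exp(-3*t)

Divide through by 3: y'' + 6y' + 9y = exp(2*t).
Characteristic equation r² + 6r + 9 = 0 has discriminant (6)² - 4·(9) = 0, so r = -3 is a repeated root.
Hence y_h = (C1 + C2*t)*exp(-3*t).
Try y_p = A*exp(2*t). Substituting into the equation and dividing by exp(2*t) gives A = 1/25, so y_p = exp(2*t)/25.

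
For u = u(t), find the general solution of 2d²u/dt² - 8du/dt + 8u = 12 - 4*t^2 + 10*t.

u = 2 - t**2/2 + t/4 + C1*exp(2*t) + C2*t*exp(2*t)

Divide through by 2: u'' - 4u' + 4u = 6 - 2*t^2 + 5*t.
Characteristic equation r² - 4r + 4 = 0 has discriminant (-4)² - 4·(4) = 0, so r = 2 is a repeated root.
Hence u_h = (C1 + C2*t)*exp(2*t).
For the particular solution try u_p = A0 + A1*t + A2*t^2. Substituting and matching coefficients of each power of t gives A0 = 2, A1 = 1/4, A2 = -1/2, so u_p = 2 - t^2/2 + t/4.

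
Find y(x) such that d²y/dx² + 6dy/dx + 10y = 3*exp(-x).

Characteristic equation r² + 6r + 10 = 0 has discriminant (6)² - 4·(10) = -4 < 0, so r = -3 ± i.
Hence y_h = C1*cos(x)*exp(-3*x) + C2*exp(-3*x)*sin(x).
Try y_p = A*exp(-x). Substituting into the equation and dividing by exp(-x) gives A = 3/5, so y_p = 3*exp(-x)/5.

y = 3*exp(-x)/5 + C1*cos(x)*exp(-3*x) + C2*exp(-3*x)*sin(x)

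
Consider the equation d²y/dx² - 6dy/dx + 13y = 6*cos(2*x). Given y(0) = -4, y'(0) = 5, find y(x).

Characteristic equation r² - 6r + 13 = 0 has discriminant (-6)² - 4·(13) = -16 < 0, so r = 3 ± 2i.
Hence y_h = C1*cos(2*x)*exp(3*x) + C2*exp(3*x)*sin(2*x).
Try y_p = A*cos(2*x) + B*sin(2*x). Substituting and equating the coefficients of cos(2x) and sin(2x) gives A = 6/25, B = -8/25, so y_p = -8*sin(2*x)/25 + 6*cos(2*x)/25.
General solution: y = -8*sin(2*x)/25 + 6*cos(2*x)/25 + C1*cos(2*x)*exp(3*x) + C2*exp(3*x)*sin(2*x).
Apply the initial conditions: y(0) = 6/25 + C1 = -4 and y'(0) = -16/25 + 2*C2 + 3*C1 = 5. Solving gives C1 = -106/25, C2 = 459/50.

y = -8*sin(2*x)/25 + 6*cos(2*x)/25 - 106*cos(2*x)*exp(3*x)/25 + 459*exp(3*x)*sin(2*x)/50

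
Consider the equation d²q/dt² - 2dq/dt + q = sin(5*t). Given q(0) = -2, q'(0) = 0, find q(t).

Characteristic equation r² - 2r + 1 = 0 has discriminant (-2)² - 4·(1) = 0, so r = 1 is a repeated root.
Hence q_h = (C1 + C2*t)*exp(t).
Try q_p = A*cos(5*t) + B*sin(5*t). Substituting and equating the coefficients of cos(5t) and sin(5t) gives A = 5/338, B = -6/169, so q_p = -6*sin(5*t)/169 + 5*cos(5*t)/338.
General solution: q = -6*sin(5*t)/169 + 5*cos(5*t)/338 + C1*exp(t) + C2*t*exp(t).
Apply the initial conditions: q(0) = 5/338 + C1 = -2 and q'(0) = -30/169 + C1 + C2 = 0. Solving gives C1 = -681/338, C2 = 57/26.

q = -681*exp(t)/338 - 6*sin(5*t)/169 + 5*cos(5*t)/338 + 57*t*exp(t)/26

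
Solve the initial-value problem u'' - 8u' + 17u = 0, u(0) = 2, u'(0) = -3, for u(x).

u = -11*exp(4*x)*sin(x) + 2*cos(x)*exp(4*x)

Characteristic equation r² - 8r + 17 = 0 has discriminant (-8)² - 4·(17) = -4 < 0, so r = 4 ± i.
Hence u_h = C1*cos(x)*exp(4*x) + C2*exp(4*x)*sin(x).
Apply the initial conditions: u(0) = C1 = 2 and u'(0) = C2 + 4*C1 = -3. Solving gives C1 = 2, C2 = -11.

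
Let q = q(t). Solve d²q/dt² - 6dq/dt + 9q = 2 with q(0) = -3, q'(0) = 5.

Characteristic equation r² - 6r + 9 = 0 has discriminant (-6)² - 4·(9) = 0, so r = 3 is a repeated root.
Hence q_h = (C1 + C2*t)*exp(3*t).
For the particular solution try q_p = A0. Substituting and matching coefficients of each power of t gives A0 = 2/9, so q_p = 2/9.
General solution: q = 2/9 + C1*exp(3*t) + C2*t*exp(3*t).
Apply the initial conditions: q(0) = 2/9 + C1 = -3 and q'(0) = C2 + 3*C1 = 5. Solving gives C1 = -29/9, C2 = 44/3.

q = 2/9 - 29*exp(3*t)/9 + 44*t*exp(3*t)/3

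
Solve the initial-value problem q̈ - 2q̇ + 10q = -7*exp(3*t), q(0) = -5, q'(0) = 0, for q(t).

q = -7*exp(3*t)/13 - 58*cos(3*t)*exp(t)/13 + 79*exp(t)*sin(3*t)/39

Characteristic equation r² - 2r + 10 = 0 has discriminant (-2)² - 4·(10) = -36 < 0, so r = 1 ± 3i.
Hence q_h = C1*cos(3*t)*exp(t) + C2*exp(t)*sin(3*t).
Try q_p = A*exp(3*t). Substituting into the equation and dividing by exp(3*t) gives A = -7/13, so q_p = -7*exp(3*t)/13.
General solution: q = -7*exp(3*t)/13 + C1*cos(3*t)*exp(t) + C2*exp(t)*sin(3*t).
Apply the initial conditions: q(0) = -7/13 + C1 = -5 and q'(0) = -21/13 + C1 + 3*C2 = 0. Solving gives C1 = -58/13, C2 = 79/39.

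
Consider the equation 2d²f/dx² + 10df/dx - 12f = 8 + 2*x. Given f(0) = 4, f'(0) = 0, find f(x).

f = -29/36 - x/6 + 29*exp(x)/7 + 167*exp(-6*x)/252

Divide through by 2: f'' + 5f' - 6f = 4 + x.
Characteristic equation r² + 5r - 6 = 0 factors as (r + 6)(r - 1) = 0, so r = -6, 1.
Hence f_h = C1*exp(-6*x) + C2*exp(x).
For the particular solution try f_p = A0 + A1*x. Substituting and matching coefficients of each power of x gives A0 = -29/36, A1 = -1/6, so f_p = -29/36 - x/6.
General solution: f = -29/36 - x/6 + C1*exp(-6*x) + C2*exp(x).
Apply the initial conditions: f(0) = -29/36 + C1 + C2 = 4 and f'(0) = -1/6 + C2 - 6*C1 = 0. Solving gives C1 = 167/252, C2 = 29/7.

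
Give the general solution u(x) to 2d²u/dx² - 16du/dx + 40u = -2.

u = -1/20 + C1*cos(2*x)*exp(4*x) + C2*exp(4*x)*sin(2*x)

Divide through by 2: u'' - 8u' + 20u = -1.
Characteristic equation r² - 8r + 20 = 0 has discriminant (-8)² - 4·(20) = -16 < 0, so r = 4 ± 2i.
Hence u_h = C1*cos(2*x)*exp(4*x) + C2*exp(4*x)*sin(2*x).
For the particular solution try u_p = A0. Substituting and matching coefficients of each power of x gives A0 = -1/20, so u_p = -1/20.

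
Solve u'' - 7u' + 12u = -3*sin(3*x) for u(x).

u = -7*cos(3*x)/50 - sin(3*x)/50 + C1*exp(3*x) + C2*exp(4*x)

Characteristic equation r² - 7r + 12 = 0 factors as (r - 3)(r - 4) = 0, so r = 3, 4.
Hence u_h = C1*exp(3*x) + C2*exp(4*x).
Try u_p = A*cos(3*x) + B*sin(3*x). Substituting and equating the coefficients of cos(3x) and sin(3x) gives A = -7/50, B = -1/50, so u_p = -7*cos(3*x)/50 - sin(3*x)/50.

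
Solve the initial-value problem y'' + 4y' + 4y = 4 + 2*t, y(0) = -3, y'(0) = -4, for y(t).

y = 1/2 + t/2 - 7*exp(-2*t)/2 - 23*t*exp(-2*t)/2

Characteristic equation r² + 4r + 4 = 0 has discriminant (4)² - 4·(4) = 0, so r = -2 is a repeated root.
Hence y_h = (C1 + C2*t)*exp(-2*t).
For the particular solution try y_p = A0 + A1*t. Substituting and matching coefficients of each power of t gives A0 = 1/2, A1 = 1/2, so y_p = 1/2 + t/2.
General solution: y = 1/2 + t/2 + C1*exp(-2*t) + C2*t*exp(-2*t).
Apply the initial conditions: y(0) = 1/2 + C1 = -3 and y'(0) = 1/2 + C2 - 2*C1 = -4. Solving gives C1 = -7/2, C2 = -23/2.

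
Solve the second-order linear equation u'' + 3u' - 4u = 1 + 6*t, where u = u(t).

u = -11/8 - 3*t/2 + C1*exp(-4*t) + C2*exp(t)

Characteristic equation r² + 3r - 4 = 0 factors as (r + 4)(r - 1) = 0, so r = -4, 1.
Hence u_h = C1*exp(-4*t) + C2*exp(t).
For the particular solution try u_p = A0 + A1*t. Substituting and matching coefficients of each power of t gives A0 = -11/8, A1 = -3/2, so u_p = -11/8 - 3*t/2.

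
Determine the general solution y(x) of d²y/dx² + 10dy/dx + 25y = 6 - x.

y = 32/125 - x/25 + C1*exp(-5*x) + C2*x*exp(-5*x)

Characteristic equation r² + 10r + 25 = 0 has discriminant (10)² - 4·(25) = 0, so r = -5 is a repeated root.
Hence y_h = (C1 + C2*x)*exp(-5*x).
For the particular solution try y_p = A0 + A1*x. Substituting and matching coefficients of each power of x gives A0 = 32/125, A1 = -1/25, so y_p = 32/125 - x/25.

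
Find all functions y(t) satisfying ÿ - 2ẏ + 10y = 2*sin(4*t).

y = -3*sin(4*t)/25 + 4*cos(4*t)/25 + C1*cos(3*t)*exp(t) + C2*exp(t)*sin(3*t)

Characteristic equation r² - 2r + 10 = 0 has discriminant (-2)² - 4·(10) = -36 < 0, so r = 1 ± 3i.
Hence y_h = C1*cos(3*t)*exp(t) + C2*exp(t)*sin(3*t).
Try y_p = A*cos(4*t) + B*sin(4*t). Substituting and equating the coefficients of cos(4t) and sin(4t) gives A = 4/25, B = -3/25, so y_p = -3*sin(4*t)/25 + 4*cos(4*t)/25.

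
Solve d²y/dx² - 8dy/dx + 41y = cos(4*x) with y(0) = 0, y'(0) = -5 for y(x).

Characteristic equation r² - 8r + 41 = 0 has discriminant (-8)² - 4·(41) = -100 < 0, so r = 4 ± 5i.
Hence y_h = C1*cos(5*x)*exp(4*x) + C2*exp(4*x)*sin(5*x).
Try y_p = A*cos(4*x) + B*sin(4*x). Substituting and equating the coefficients of cos(4x) and sin(4x) gives A = 25/1649, B = -32/1649, so y_p = -32*sin(4*x)/1649 + 25*cos(4*x)/1649.
General solution: y = -32*sin(4*x)/1649 + 25*cos(4*x)/1649 + C1*cos(5*x)*exp(4*x) + C2*exp(4*x)*sin(5*x).
Apply the initial conditions: y(0) = 25/1649 + C1 = 0 and y'(0) = -128/1649 + 4*C1 + 5*C2 = -5. Solving gives C1 = -25/1649, C2 = -8017/8245.

y = -32*sin(4*x)/1649 + 25*cos(4*x)/1649 - 8017*exp(4*x)*sin(5*x)/8245 - 25*cos(5*x)*exp(4*x)/1649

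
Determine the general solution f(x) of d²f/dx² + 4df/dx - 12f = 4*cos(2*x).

f = -cos(2*x)/5 + sin(2*x)/10 + C1*exp(-6*x) + C2*exp(2*x)

Characteristic equation r² + 4r - 12 = 0 factors as (r + 6)(r - 2) = 0, so r = -6, 2.
Hence f_h = C1*exp(-6*x) + C2*exp(2*x).
Try f_p = A*cos(2*x) + B*sin(2*x). Substituting and equating the coefficients of cos(2x) and sin(2x) gives A = -1/5, B = 1/10, so f_p = -cos(2*x)/5 + sin(2*x)/10.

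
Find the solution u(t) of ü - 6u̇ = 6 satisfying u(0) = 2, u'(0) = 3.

u = 4/3 - t + 2*exp(6*t)/3

Characteristic equation r² - 6r = 0 factors as (r - 6)r = 0, so r = 6, 0.
Hence u_h = C1*exp(6*t) + C2.
Since 0 is a characteristic root (multiplicity 1), multiply the polynomial trial by t: try u_p = A0*t. Substituting and matching coefficients of each power of t gives A0 = -1, so u_p = -t.
General solution: u = C2 - t + C1*exp(6*t).
Apply the initial conditions: u(0) = C1 + C2 = 2 and u'(0) = -1 + 6*C1 = 3. Solving gives C1 = 2/3, C2 = 4/3.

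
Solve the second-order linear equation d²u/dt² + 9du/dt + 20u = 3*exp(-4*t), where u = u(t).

u = C1*exp(-5*t) + C2*exp(-4*t) + 3*t*exp(-4*t)

Characteristic equation r² + 9r + 20 = 0 factors as (r + 5)(r + 4) = 0, so r = -5, -4.
Hence u_h = C1*exp(-5*t) + C2*exp(-4*t).
Since exp(-4*t) solves the homogeneous equation (r = -4 is a root of multiplicity 1), multiply the trial by t. Try u_p = A*t*exp(-4*t). Substituting into the equation and dividing by exp(-4*t) gives A = 3, so u_p = 3*t*exp(-4*t).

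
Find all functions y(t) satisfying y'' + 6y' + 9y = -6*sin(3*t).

Characteristic equation r² + 6r + 9 = 0 has discriminant (6)² - 4·(9) = 0, so r = -3 is a repeated root.
Hence y_h = (C1 + C2*t)*exp(-3*t).
Try y_p = A*cos(3*t) + B*sin(3*t). Substituting and equating the coefficients of cos(3t) and sin(3t) gives A = 1/3, B = 0, so y_p = cos(3*t)/3.

y = cos(3*t)/3 + C1*exp(-3*t) + C2*t*exp(-3*t)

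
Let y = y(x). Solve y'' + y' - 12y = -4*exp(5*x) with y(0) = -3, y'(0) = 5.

y = -130*exp(-4*x)/63 - 5*exp(3*x)/7 - 2*exp(5*x)/9

Characteristic equation r² + r - 12 = 0 factors as (r - 3)(r + 4) = 0, so r = 3, -4.
Hence y_h = C1*exp(3*x) + C2*exp(-4*x).
Try y_p = A*exp(5*x). Substituting into the equation and dividing by exp(5*x) gives A = -2/9, so y_p = -2*exp(5*x)/9.
General solution: y = -2*exp(5*x)/9 + C1*exp(3*x) + C2*exp(-4*x).
Apply the initial conditions: y(0) = -2/9 + C1 + C2 = -3 and y'(0) = -10/9 - 4*C2 + 3*C1 = 5. Solving gives C1 = -5/7, C2 = -130/63.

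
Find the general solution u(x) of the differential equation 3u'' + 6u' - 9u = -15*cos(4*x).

Divide through by 3: u'' + 2u' - 3u = -5*cos(4*x).
Characteristic equation r² + 2r - 3 = 0 factors as (r - 1)(r + 3) = 0, so r = 1, -3.
Hence u_h = C1*exp(x) + C2*exp(-3*x).
Try u_p = A*cos(4*x) + B*sin(4*x). Substituting and equating the coefficients of cos(4x) and sin(4x) gives A = 19/85, B = -8/85, so u_p = -8*sin(4*x)/85 + 19*cos(4*x)/85.

u = -8*sin(4*x)/85 + 19*cos(4*x)/85 + C1*exp(x) + C2*exp(-3*x)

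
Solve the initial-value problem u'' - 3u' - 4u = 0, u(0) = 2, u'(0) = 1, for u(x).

u = 3*exp(4*x)/5 + 7*exp(-x)/5

Characteristic equation r² - 3r - 4 = 0 factors as (r + 1)(r - 4) = 0, so r = -1, 4.
Hence u_h = C1*exp(-x) + C2*exp(4*x).
Apply the initial conditions: u(0) = C1 + C2 = 2 and u'(0) = -C1 + 4*C2 = 1. Solving gives C1 = 7/5, C2 = 3/5.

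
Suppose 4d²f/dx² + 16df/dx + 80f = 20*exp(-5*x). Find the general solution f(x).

Divide through by 4: f'' + 4f' + 20f = 5*exp(-5*x).
Characteristic equation r² + 4r + 20 = 0 has discriminant (4)² - 4·(20) = -64 < 0, so r = -2 ± 4i.
Hence f_h = C1*cos(4*x)*exp(-2*x) + C2*exp(-2*x)*sin(4*x).
Try f_p = A*exp(-5*x). Substituting into the equation and dividing by exp(-5*x) gives A = 1/5, so f_p = exp(-5*x)/5.

f = exp(-5*x)/5 + C1*cos(4*x)*exp(-2*x) + C2*exp(-2*x)*sin(4*x)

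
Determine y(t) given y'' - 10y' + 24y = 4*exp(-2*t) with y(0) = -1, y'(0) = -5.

y = -5*exp(4*t)/6 - exp(6*t)/4 + exp(-2*t)/12

Characteristic equation r² - 10r + 24 = 0 factors as (r - 6)(r - 4) = 0, so r = 6, 4.
Hence y_h = C1*exp(6*t) + C2*exp(4*t).
Try y_p = A*exp(-2*t). Substituting into the equation and dividing by exp(-2*t) gives A = 1/12, so y_p = exp(-2*t)/12.
General solution: y = exp(-2*t)/12 + C1*exp(6*t) + C2*exp(4*t).
Apply the initial conditions: y(0) = 1/12 + C1 + C2 = -1 and y'(0) = -1/6 + 4*C2 + 6*C1 = -5. Solving gives C1 = -1/4, C2 = -5/6.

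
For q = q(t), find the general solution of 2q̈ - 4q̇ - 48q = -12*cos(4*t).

q = 3*sin(4*t)/104 + 15*cos(4*t)/104 + C1*exp(6*t) + C2*exp(-4*t)

Divide through by 2: q'' - 2q' - 24q = -6*cos(4*t).
Characteristic equation r² - 2r - 24 = 0 factors as (r - 6)(r + 4) = 0, so r = 6, -4.
Hence q_h = C1*exp(6*t) + C2*exp(-4*t).
Try q_p = A*cos(4*t) + B*sin(4*t). Substituting and equating the coefficients of cos(4t) and sin(4t) gives A = 15/104, B = 3/104, so q_p = 3*sin(4*t)/104 + 15*cos(4*t)/104.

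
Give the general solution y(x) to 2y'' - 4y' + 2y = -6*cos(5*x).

Divide through by 2: y'' - 2y' + y = -3*cos(5*x).
Characteristic equation r² - 2r + 1 = 0 has discriminant (-2)² - 4·(1) = 0, so r = 1 is a repeated root.
Hence y_h = (C1 + C2*x)*exp(x).
Try y_p = A*cos(5*x) + B*sin(5*x). Substituting and equating the coefficients of cos(5x) and sin(5x) gives A = 18/169, B = 15/338, so y_p = 15*sin(5*x)/338 + 18*cos(5*x)/169.

y = 15*sin(5*x)/338 + 18*cos(5*x)/169 + C1*exp(x) + C2*x*exp(x)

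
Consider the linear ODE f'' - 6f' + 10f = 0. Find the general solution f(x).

f = C1*cos(x)*exp(3*x) + C2*exp(3*x)*sin(x)

Characteristic equation r² - 6r + 10 = 0 has discriminant (-6)² - 4·(10) = -4 < 0, so r = 3 ± i.
Hence f_h = C1*cos(x)*exp(3*x) + C2*exp(3*x)*sin(x).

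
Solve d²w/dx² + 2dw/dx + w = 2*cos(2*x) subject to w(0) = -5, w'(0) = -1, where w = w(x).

w = -119*exp(-x)/25 - 6*cos(2*x)/25 + 8*sin(2*x)/25 - 32*x*exp(-x)/5

Characteristic equation r² + 2r + 1 = 0 has discriminant (2)² - 4·(1) = 0, so r = -1 is a repeated root.
Hence w_h = (C1 + C2*x)*exp(-x).
Try w_p = A*cos(2*x) + B*sin(2*x). Substituting and equating the coefficients of cos(2x) and sin(2x) gives A = -6/25, B = 8/25, so w_p = -6*cos(2*x)/25 + 8*sin(2*x)/25.
General solution: w = -6*cos(2*x)/25 + 8*sin(2*x)/25 + C1*exp(-x) + C2*x*exp(-x).
Apply the initial conditions: w(0) = -6/25 + C1 = -5 and w'(0) = 16/25 + C2 - C1 = -1. Solving gives C1 = -119/25, C2 = -32/5.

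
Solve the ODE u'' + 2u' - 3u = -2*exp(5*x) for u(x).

u = -exp(5*x)/16 + C1*exp(-3*x) + C2*exp(x)

Characteristic equation r² + 2r - 3 = 0 factors as (r + 3)(r - 1) = 0, so r = -3, 1.
Hence u_h = C1*exp(-3*x) + C2*exp(x).
Try u_p = A*exp(5*x). Substituting into the equation and dividing by exp(5*x) gives A = -1/16, so u_p = -exp(5*x)/16.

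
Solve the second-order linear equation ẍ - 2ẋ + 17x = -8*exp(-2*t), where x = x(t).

Characteristic equation r² - 2r + 17 = 0 has discriminant (-2)² - 4·(17) = -64 < 0, so r = 1 ± 4i.
Hence x_h = C1*cos(4*t)*exp(t) + C2*exp(t)*sin(4*t).
Try x_p = A*exp(-2*t). Substituting into the equation and dividing by exp(-2*t) gives A = -8/25, so x_p = -8*exp(-2*t)/25.

x = -8*exp(-2*t)/25 + C1*cos(4*t)*exp(t) + C2*exp(t)*sin(4*t)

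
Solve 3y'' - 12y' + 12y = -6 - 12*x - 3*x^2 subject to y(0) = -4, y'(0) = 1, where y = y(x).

Divide through by 3: y'' - 4y' + 4y = -2 - x^2 - 4*x.
Characteristic equation r² - 4r + 4 = 0 has discriminant (-4)² - 4·(4) = 0, so r = 2 is a repeated root.
Hence y_h = (C1 + C2*x)*exp(2*x).
For the particular solution try y_p = A0 + A1*x + A2*x^2. Substituting and matching coefficients of each power of x gives A0 = -15/8, A1 = -3/2, A2 = -1/4, so y_p = -15/8 - 3*x/2 - x^2/4.
General solution: y = -15/8 - 3*x/2 - x^2/4 + C1*exp(2*x) + C2*x*exp(2*x).
Apply the initial conditions: y(0) = -15/8 + C1 = -4 and y'(0) = -3/2 + C2 + 2*C1 = 1. Solving gives C1 = -17/8, C2 = 27/4.

y = -15/8 - 17*exp(2*x)/8 - 3*x/2 - x**2/4 + 27*x*exp(2*x)/4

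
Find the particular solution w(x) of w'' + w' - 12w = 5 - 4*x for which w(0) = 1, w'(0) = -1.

w = -7/18 + x/3 + 11*exp(-4*x)/14 + 38*exp(3*x)/63

Characteristic equation r² + r - 12 = 0 factors as (r - 3)(r + 4) = 0, so r = 3, -4.
Hence w_h = C1*exp(3*x) + C2*exp(-4*x).
For the particular solution try w_p = A0 + A1*x. Substituting and matching coefficients of each power of x gives A0 = -7/18, A1 = 1/3, so w_p = -7/18 + x/3.
General solution: w = -7/18 + x/3 + C1*exp(3*x) + C2*exp(-4*x).
Apply the initial conditions: w(0) = -7/18 + C1 + C2 = 1 and w'(0) = 1/3 - 4*C2 + 3*C1 = -1. Solving gives C1 = 38/63, C2 = 11/14.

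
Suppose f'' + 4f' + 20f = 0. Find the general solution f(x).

Characteristic equation r² + 4r + 20 = 0 has discriminant (4)² - 4·(20) = -64 < 0, so r = -2 ± 4i.
Hence f_h = C1*cos(4*x)*exp(-2*x) + C2*exp(-2*x)*sin(4*x).

f = C1*cos(4*x)*exp(-2*x) + C2*exp(-2*x)*sin(4*x)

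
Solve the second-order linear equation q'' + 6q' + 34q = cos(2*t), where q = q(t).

q = sin(2*t)/87 + 5*cos(2*t)/174 + C1*cos(5*t)*exp(-3*t) + C2*exp(-3*t)*sin(5*t)

Characteristic equation r² + 6r + 34 = 0 has discriminant (6)² - 4·(34) = -100 < 0, so r = -3 ± 5i.
Hence q_h = C1*cos(5*t)*exp(-3*t) + C2*exp(-3*t)*sin(5*t).
Try q_p = A*cos(2*t) + B*sin(2*t). Substituting and equating the coefficients of cos(2t) and sin(2t) gives A = 5/174, B = 1/87, so q_p = sin(2*t)/87 + 5*cos(2*t)/174.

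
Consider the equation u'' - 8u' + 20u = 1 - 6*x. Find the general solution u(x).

u = -7/100 - 3*x/10 + C1*cos(2*x)*exp(4*x) + C2*exp(4*x)*sin(2*x)

Characteristic equation r² - 8r + 20 = 0 has discriminant (-8)² - 4·(20) = -16 < 0, so r = 4 ± 2i.
Hence u_h = C1*cos(2*x)*exp(4*x) + C2*exp(4*x)*sin(2*x).
For the particular solution try u_p = A0 + A1*x. Substituting and matching coefficients of each power of x gives A0 = -7/100, A1 = -3/10, so u_p = -7/100 - 3*x/10.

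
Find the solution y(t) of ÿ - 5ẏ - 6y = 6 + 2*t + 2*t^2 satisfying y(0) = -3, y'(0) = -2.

Characteristic equation r² - 5r - 6 = 0 factors as (r - 6)(r + 1) = 0, so r = 6, -1.
Hence y_h = C1*exp(6*t) + C2*exp(-t).
For the particular solution try y_p = A0 + A1*t + A2*t^2. Substituting and matching coefficients of each power of t gives A0 = -35/27, A1 = 2/9, A2 = -1/3, so y_p = -35/27 - t^2/3 + 2*t/9.
General solution: y = -35/27 - t^2/3 + 2*t/9 + C1*exp(6*t) + C2*exp(-t).
Apply the initial conditions: y(0) = -35/27 + C1 + C2 = -3 and y'(0) = 2/9 - C2 + 6*C1 = -2. Solving gives C1 = -106/189, C2 = -8/7.

y = -35/27 - 106*exp(6*t)/189 - 8*exp(-t)/7 - t**2/3 + 2*t/9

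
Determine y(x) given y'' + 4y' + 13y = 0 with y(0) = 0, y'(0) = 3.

Characteristic equation r² + 4r + 13 = 0 has discriminant (4)² - 4·(13) = -36 < 0, so r = -2 ± 3i.
Hence y_h = C1*cos(3*x)*exp(-2*x) + C2*exp(-2*x)*sin(3*x).
Apply the initial conditions: y(0) = C1 = 0 and y'(0) = -2*C1 + 3*C2 = 3. Solving gives C1 = 0, C2 = 1.

y = exp(-2*x)*sin(3*x)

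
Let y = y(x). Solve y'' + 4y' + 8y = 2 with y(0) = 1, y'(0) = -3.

y = 1/4 - 3*exp(-2*x)*sin(2*x)/4 + 3*cos(2*x)*exp(-2*x)/4

Characteristic equation r² + 4r + 8 = 0 has discriminant (4)² - 4·(8) = -16 < 0, so r = -2 ± 2i.
Hence y_h = C1*cos(2*x)*exp(-2*x) + C2*exp(-2*x)*sin(2*x).
For the particular solution try y_p = A0. Substituting and matching coefficients of each power of x gives A0 = 1/4, so y_p = 1/4.
General solution: y = 1/4 + C1*cos(2*x)*exp(-2*x) + C2*exp(-2*x)*sin(2*x).
Apply the initial conditions: y(0) = 1/4 + C1 = 1 and y'(0) = -2*C1 + 2*C2 = -3. Solving gives C1 = 3/4, C2 = -3/4.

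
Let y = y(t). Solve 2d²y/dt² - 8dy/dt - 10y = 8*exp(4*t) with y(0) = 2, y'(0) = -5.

y = -4*exp(4*t)/5 + exp(5*t)/6 + 79*exp(-t)/30

Divide through by 2: y'' - 4y' - 5y = 4*exp(4*t).
Characteristic equation r² - 4r - 5 = 0 factors as (r + 1)(r - 5) = 0, so r = -1, 5.
Hence y_h = C1*exp(-t) + C2*exp(5*t).
Try y_p = A*exp(4*t). Substituting into the equation and dividing by exp(4*t) gives A = -4/5, so y_p = -4*exp(4*t)/5.
General solution: y = -4*exp(4*t)/5 + C1*exp(-t) + C2*exp(5*t).
Apply the initial conditions: y(0) = -4/5 + C1 + C2 = 2 and y'(0) = -16/5 - C1 + 5*C2 = -5. Solving gives C1 = 79/30, C2 = 1/6.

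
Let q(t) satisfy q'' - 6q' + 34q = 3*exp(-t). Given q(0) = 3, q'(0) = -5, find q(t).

Characteristic equation r² - 6r + 34 = 0 has discriminant (-6)² - 4·(34) = -100 < 0, so r = 3 ± 5i.
Hence q_h = C1*cos(5*t)*exp(3*t) + C2*exp(3*t)*sin(5*t).
Try q_p = A*exp(-t). Substituting into the equation and dividing by exp(-t) gives A = 3/41, so q_p = 3*exp(-t)/41.
General solution: q = 3*exp(-t)/41 + C1*cos(5*t)*exp(3*t) + C2*exp(3*t)*sin(5*t).
Apply the initial conditions: q(0) = 3/41 + C1 = 3 and q'(0) = -3/41 + 3*C1 + 5*C2 = -5. Solving gives C1 = 120/41, C2 = -562/205.

q = 3*exp(-t)/41 - 562*exp(3*t)*sin(5*t)/205 + 120*cos(5*t)*exp(3*t)/41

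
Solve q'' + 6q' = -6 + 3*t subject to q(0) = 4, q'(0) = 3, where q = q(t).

q = 337/72 - 49*exp(-6*t)/72 - 13*t/12 + t**2/4

Characteristic equation r² + 6r = 0 factors as (r + 6)r = 0, so r = -6, 0.
Hence q_h = C1*exp(-6*t) + C2.
Since 0 is a characteristic root (multiplicity 1), multiply the polynomial trial by t: try q_p = t*(A0 + A1*t). Substituting and matching coefficients of each power of t gives A0 = -13/12, A1 = 1/4, so q_p = -13*t/12 + t^2/4.
General solution: q = C2 - 13*t/12 + t^2/4 + C1*exp(-6*t).
Apply the initial conditions: q(0) = C1 + C2 = 4 and q'(0) = -13/12 - 6*C1 = 3. Solving gives C1 = -49/72, C2 = 337/72.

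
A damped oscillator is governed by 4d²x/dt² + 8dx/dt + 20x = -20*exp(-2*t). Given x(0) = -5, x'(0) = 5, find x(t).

Divide through by 4: x'' + 2x' + 5x = -5*exp(-2*t).
Characteristic equation r² + 2r + 5 = 0 has discriminant (2)² - 4·(5) = -16 < 0, so r = -1 ± 2i.
Hence x_h = C1*cos(2*t)*exp(-t) + C2*exp(-t)*sin(2*t).
Try x_p = A*exp(-2*t). Substituting into the equation and dividing by exp(-2*t) gives A = -1, so x_p = -exp(-2*t).
General solution: x = -exp(-2*t) + C1*cos(2*t)*exp(-t) + C2*exp(-t)*sin(2*t).
Apply the initial conditions: x(0) = -1 + C1 = -5 and x'(0) = 2 - C1 + 2*C2 = 5. Solving gives C1 = -4, C2 = -1/2.

x = -exp(-2*t) - 4*cos(2*t)*exp(-t) - exp(-t)*sin(2*t)/2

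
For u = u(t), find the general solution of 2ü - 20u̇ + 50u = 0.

Divide through by 2: u'' - 10u' + 25u = 0.
Characteristic equation r² - 10r + 25 = 0 has discriminant (-10)² - 4·(25) = 0, so r = 5 is a repeated root.
Hence u_h = (C1 + C2*t)*exp(5*t).

u = C1*exp(5*t) + C2*t*exp(5*t)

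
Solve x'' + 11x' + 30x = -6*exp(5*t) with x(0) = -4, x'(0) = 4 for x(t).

Characteristic equation r² + 11r + 30 = 0 factors as (r + 5)(r + 6) = 0, so r = -5, -6.
Hence x_h = C1*exp(-5*t) + C2*exp(-6*t).
Try x_p = A*exp(5*t). Substituting into the equation and dividing by exp(5*t) gives A = -3/55, so x_p = -3*exp(5*t)/55.
General solution: x = -3*exp(5*t)/55 + C1*exp(-5*t) + C2*exp(-6*t).
Apply the initial conditions: x(0) = -3/55 + C1 + C2 = -4 and x'(0) = -3/11 - 6*C2 - 5*C1 = 4. Solving gives C1 = -97/5, C2 = 170/11.

x = -97*exp(-5*t)/5 - 3*exp(5*t)/55 + 170*exp(-6*t)/11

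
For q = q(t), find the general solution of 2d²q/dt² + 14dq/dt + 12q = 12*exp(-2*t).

Divide through by 2: q'' + 7q' + 6q = 6*exp(-2*t).
Characteristic equation r² + 7r + 6 = 0 factors as (r + 6)(r + 1) = 0, so r = -6, -1.
Hence q_h = C1*exp(-6*t) + C2*exp(-t).
Try q_p = A*exp(-2*t). Substituting into the equation and dividing by exp(-2*t) gives A = -3/2, so q_p = -3*exp(-2*t)/2.

q = -3*exp(-2*t)/2 + C1*exp(-6*t) + C2*exp(-t)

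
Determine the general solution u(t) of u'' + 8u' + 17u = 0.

Characteristic equation r² + 8r + 17 = 0 has discriminant (8)² - 4·(17) = -4 < 0, so r = -4 ± i.
Hence u_h = C1*cos(t)*exp(-4*t) + C2*exp(-4*t)*sin(t).

u = C1*cos(t)*exp(-4*t) + C2*exp(-4*t)*sin(t)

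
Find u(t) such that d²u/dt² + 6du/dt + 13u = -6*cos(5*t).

Characteristic equation r² + 6r + 13 = 0 has discriminant (6)² - 4·(13) = -16 < 0, so r = -3 ± 2i.
Hence u_h = C1*cos(2*t)*exp(-3*t) + C2*exp(-3*t)*sin(2*t).
Try u_p = A*cos(5*t) + B*sin(5*t). Substituting and equating the coefficients of cos(5t) and sin(5t) gives A = 2/29, B = -5/29, so u_p = -5*sin(5*t)/29 + 2*cos(5*t)/29.

u = -5*sin(5*t)/29 + 2*cos(5*t)/29 + C1*cos(2*t)*exp(-3*t) + C2*exp(-3*t)*sin(2*t)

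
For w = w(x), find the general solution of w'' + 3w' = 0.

w = C2 + C1*exp(-3*x)

Characteristic equation r² + 3r = 0 factors as (r + 3)r = 0, so r = -3, 0.
Hence w_h = C1*exp(-3*x) + C2.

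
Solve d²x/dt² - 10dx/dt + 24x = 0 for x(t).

x = C1*exp(4*t) + C2*exp(6*t)

Characteristic equation r² - 10r + 24 = 0 factors as (r - 4)(r - 6) = 0, so r = 4, 6.
Hence x_h = C1*exp(4*t) + C2*exp(6*t).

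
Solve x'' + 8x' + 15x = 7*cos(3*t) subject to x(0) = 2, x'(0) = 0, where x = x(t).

Characteristic equation r² + 8r + 15 = 0 factors as (r + 3)(r + 5) = 0, so r = -3, -5.
Hence x_h = C1*exp(-3*t) + C2*exp(-5*t).
Try x_p = A*cos(3*t) + B*sin(3*t). Substituting and equating the coefficients of cos(3t) and sin(3t) gives A = 7/102, B = 14/51, so x_p = 7*cos(3*t)/102 + 14*sin(3*t)/51.
General solution: x = 7*cos(3*t)/102 + 14*sin(3*t)/51 + C1*exp(-3*t) + C2*exp(-5*t).
Apply the initial conditions: x(0) = 7/102 + C1 + C2 = 2 and x'(0) = 14/17 - 5*C2 - 3*C1 = 0. Solving gives C1 = 53/12, C2 = -169/68.

x = -169*exp(-5*t)/68 + 7*cos(3*t)/102 + 14*sin(3*t)/51 + 53*exp(-3*t)/12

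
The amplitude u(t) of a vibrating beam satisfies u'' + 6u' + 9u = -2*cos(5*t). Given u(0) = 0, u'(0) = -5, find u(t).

Characteristic equation r² + 6r + 9 = 0 has discriminant (6)² - 4·(9) = 0, so r = -3 is a repeated root.
Hence u_h = (C1 + C2*t)*exp(-3*t).
Try u_p = A*cos(5*t) + B*sin(5*t). Substituting and equating the coefficients of cos(5t) and sin(5t) gives A = 8/289, B = -15/289, so u_p = -15*sin(5*t)/289 + 8*cos(5*t)/289.
General solution: u = -15*sin(5*t)/289 + 8*cos(5*t)/289 + C1*exp(-3*t) + C2*t*exp(-3*t).
Apply the initial conditions: u(0) = 8/289 + C1 = 0 and u'(0) = -75/289 + C2 - 3*C1 = -5. Solving gives C1 = -8/289, C2 = -82/17.

u = -15*sin(5*t)/289 - 8*exp(-3*t)/289 + 8*cos(5*t)/289 - 82*t*exp(-3*t)/17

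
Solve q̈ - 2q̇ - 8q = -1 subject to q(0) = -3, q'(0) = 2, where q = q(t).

Characteristic equation r² - 2r - 8 = 0 factors as (r - 4)(r + 2) = 0, so r = 4, -2.
Hence q_h = C1*exp(4*t) + C2*exp(-2*t).
For the particular solution try q_p = A0. Substituting and matching coefficients of each power of t gives A0 = 1/8, so q_p = 1/8.
General solution: q = 1/8 + C1*exp(4*t) + C2*exp(-2*t).
Apply the initial conditions: q(0) = 1/8 + C1 + C2 = -3 and q'(0) = -2*C2 + 4*C1 = 2. Solving gives C1 = -17/24, C2 = -29/12.

q = 1/8 - 29*exp(-2*t)/12 - 17*exp(4*t)/24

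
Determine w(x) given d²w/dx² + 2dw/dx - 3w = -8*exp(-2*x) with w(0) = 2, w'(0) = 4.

Characteristic equation r² + 2r - 3 = 0 factors as (r - 1)(r + 3) = 0, so r = 1, -3.
Hence w_h = C1*exp(x) + C2*exp(-3*x).
Try w_p = A*exp(-2*x). Substituting into the equation and dividing by exp(-2*x) gives A = 8/3, so w_p = 8*exp(-2*x)/3.
General solution: w = 8*exp(-2*x)/3 + C1*exp(x) + C2*exp(-3*x).
Apply the initial conditions: w(0) = 8/3 + C1 + C2 = 2 and w'(0) = -16/3 + C1 - 3*C2 = 4. Solving gives C1 = 11/6, C2 = -5/2.

w = -5*exp(-3*x)/2 + 8*exp(-2*x)/3 + 11*exp(x)/6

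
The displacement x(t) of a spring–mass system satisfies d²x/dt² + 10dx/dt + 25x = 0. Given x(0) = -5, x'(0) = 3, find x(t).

x = -5*exp(-5*t) - 22*t*exp(-5*t)

Characteristic equation r² + 10r + 25 = 0 has discriminant (10)² - 4·(25) = 0, so r = -5 is a repeated root.
Hence x_h = (C1 + C2*t)*exp(-5*t).
Apply the initial conditions: x(0) = C1 = -5 and x'(0) = C2 - 5*C1 = 3. Solving gives C1 = -5, C2 = -22.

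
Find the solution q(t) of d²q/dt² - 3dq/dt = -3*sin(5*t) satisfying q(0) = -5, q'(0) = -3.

q = -19/5 - 39*exp(3*t)/34 - 9*cos(5*t)/170 + 3*sin(5*t)/34

Characteristic equation r² - 3r = 0 factors as (r - 3)r = 0, so r = 3, 0.
Hence q_h = C1*exp(3*t) + C2.
Try q_p = A*cos(5*t) + B*sin(5*t). Substituting and equating the coefficients of cos(5t) and sin(5t) gives A = -9/170, B = 3/34, so q_p = -9*cos(5*t)/170 + 3*sin(5*t)/34.
General solution: q = C2 - 9*cos(5*t)/170 + 3*sin(5*t)/34 + C1*exp(3*t).
Apply the initial conditions: q(0) = -9/170 + C1 + C2 = -5 and q'(0) = 15/34 + 3*C1 = -3. Solving gives C1 = -39/34, C2 = -19/5.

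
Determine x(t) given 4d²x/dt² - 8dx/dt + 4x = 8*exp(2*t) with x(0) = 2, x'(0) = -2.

Divide through by 4: x'' - 2x' + x = 2*exp(2*t).
Characteristic equation r² - 2r + 1 = 0 has discriminant (-2)² - 4·(1) = 0, so r = 1 is a repeated root.
Hence x_h = (C1 + C2*t)*exp(t).
Try x_p = A*exp(2*t). Substituting into the equation and dividing by exp(2*t) gives A = 2, so x_p = 2*exp(2*t).
General solution: x = 2*exp(2*t) + C1*exp(t) + C2*t*exp(t).
Apply the initial conditions: x(0) = 2 + C1 = 2 and x'(0) = 4 + C1 + C2 = -2. Solving gives C1 = 0, C2 = -6.

x = 2*exp(2*t) - 6*t*exp(t)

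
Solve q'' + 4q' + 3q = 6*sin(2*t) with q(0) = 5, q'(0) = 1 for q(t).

Characteristic equation r² + 4r + 3 = 0 factors as (r + 1)(r + 3) = 0, so r = -1, -3.
Hence q_h = C1*exp(-t) + C2*exp(-3*t).
Try q_p = A*cos(2*t) + B*sin(2*t). Substituting and equating the coefficients of cos(2t) and sin(2t) gives A = -48/65, B = -6/65, so q_p = -48*cos(2*t)/65 - 6*sin(2*t)/65.
General solution: q = -48*cos(2*t)/65 - 6*sin(2*t)/65 + C1*exp(-t) + C2*exp(-3*t).
Apply the initial conditions: q(0) = -48/65 + C1 + C2 = 5 and q'(0) = -12/65 - C1 - 3*C2 = 1. Solving gives C1 = 46/5, C2 = -45/13.

q = -48*cos(2*t)/65 - 45*exp(-3*t)/13 - 6*sin(2*t)/65 + 46*exp(-t)/5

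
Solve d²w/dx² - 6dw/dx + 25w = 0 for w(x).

Characteristic equation r² - 6r + 25 = 0 has discriminant (-6)² - 4·(25) = -64 < 0, so r = 3 ± 4i.
Hence w_h = C1*cos(4*x)*exp(3*x) + C2*exp(3*x)*sin(4*x).

w = C1*cos(4*x)*exp(3*x) + C2*exp(3*x)*sin(4*x)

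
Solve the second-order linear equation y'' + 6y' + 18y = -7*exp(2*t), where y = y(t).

Characteristic equation r² + 6r + 18 = 0 has discriminant (6)² - 4·(18) = -36 < 0, so r = -3 ± 3i.
Hence y_h = C1*cos(3*t)*exp(-3*t) + C2*exp(-3*t)*sin(3*t).
Try y_p = A*exp(2*t). Substituting into the equation and dividing by exp(2*t) gives A = -7/34, so y_p = -7*exp(2*t)/34.

y = -7*exp(2*t)/34 + C1*cos(3*t)*exp(-3*t) + C2*exp(-3*t)*sin(3*t)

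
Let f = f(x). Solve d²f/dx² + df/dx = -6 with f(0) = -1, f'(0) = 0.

Characteristic equation r² + r = 0 factors as (r + 1)r = 0, so r = -1, 0.
Hence f_h = C1*exp(-x) + C2.
Since 1 solves the homogeneous equation (r = 0 is a root of multiplicity 1), multiply the trial by x. Try f_p = A*x. Substituting into the equation and dividing by 1 gives A = -6, so f_p = -6*x.
General solution: f = C2 - 6*x + C1*exp(-x).
Apply the initial conditions: f(0) = C1 + C2 = -1 and f'(0) = -6 - C1 = 0. Solving gives C1 = -6, C2 = 5.

f = 5 - 6*x - 6*exp(-x)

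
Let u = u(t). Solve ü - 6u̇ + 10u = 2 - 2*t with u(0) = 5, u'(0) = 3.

Characteristic equation r² - 6r + 10 = 0 has discriminant (-6)² - 4·(10) = -4 < 0, so r = 3 ± i.
Hence u_h = C1*cos(t)*exp(3*t) + C2*exp(3*t)*sin(t).
For the particular solution try u_p = A0 + A1*t. Substituting and matching coefficients of each power of t gives A0 = 2/25, A1 = -1/5, so u_p = 2/25 - t/5.
General solution: u = 2/25 - t/5 + C1*cos(t)*exp(3*t) + C2*exp(3*t)*sin(t).
Apply the initial conditions: u(0) = 2/25 + C1 = 5 and u'(0) = -1/5 + C2 + 3*C1 = 3. Solving gives C1 = 123/25, C2 = -289/25.

u = 2/25 - t/5 - 289*exp(3*t)*sin(t)/25 + 123*cos(t)*exp(3*t)/25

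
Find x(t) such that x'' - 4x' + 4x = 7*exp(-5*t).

x = exp(-5*t)/7 + C1*exp(2*t) + C2*t*exp(2*t)

Characteristic equation r² - 4r + 4 = 0 has discriminant (-4)² - 4·(4) = 0, so r = 2 is a repeated root.
Hence x_h = (C1 + C2*t)*exp(2*t).
Try x_p = A*exp(-5*t). Substituting into the equation and dividing by exp(-5*t) gives A = 1/7, so x_p = exp(-5*t)/7.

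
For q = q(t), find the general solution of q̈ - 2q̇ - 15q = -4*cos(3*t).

Characteristic equation r² - 2r - 15 = 0 factors as (r + 3)(r - 5) = 0, so r = -3, 5.
Hence q_h = C1*exp(-3*t) + C2*exp(5*t).
Try q_p = A*cos(3*t) + B*sin(3*t). Substituting and equating the coefficients of cos(3t) and sin(3t) gives A = 8/51, B = 2/51, so q_p = 2*sin(3*t)/51 + 8*cos(3*t)/51.

q = 2*sin(3*t)/51 + 8*cos(3*t)/51 + C1*exp(-3*t) + C2*exp(5*t)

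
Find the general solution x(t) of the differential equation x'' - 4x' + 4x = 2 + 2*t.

x = 1 + t/2 + C1*exp(2*t) + C2*t*exp(2*t)

Characteristic equation r² - 4r + 4 = 0 has discriminant (-4)² - 4·(4) = 0, so r = 2 is a repeated root.
Hence x_h = (C1 + C2*t)*exp(2*t).
For the particular solution try x_p = A0 + A1*t. Substituting and matching coefficients of each power of t gives A0 = 1, A1 = 1/2, so x_p = 1 + t/2.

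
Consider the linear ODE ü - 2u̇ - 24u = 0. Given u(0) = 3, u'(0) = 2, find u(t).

Characteristic equation r² - 2r - 24 = 0 factors as (r - 6)(r + 4) = 0, so r = 6, -4.
Hence u_h = C1*exp(6*t) + C2*exp(-4*t).
Apply the initial conditions: u(0) = C1 + C2 = 3 and u'(0) = -4*C2 + 6*C1 = 2. Solving gives C1 = 7/5, C2 = 8/5.

u = 7*exp(6*t)/5 + 8*exp(-4*t)/5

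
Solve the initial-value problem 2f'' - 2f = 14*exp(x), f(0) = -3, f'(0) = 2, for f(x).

f = -9*exp(x)/4 - 3*exp(-x)/4 + 7*x*exp(x)/2

Divide through by 2: f'' - f = 7*exp(x).
Characteristic equation r² - 1 = 0 factors as (r + 1)(r - 1) = 0, so r = -1, 1.
Hence f_h = C1*exp(-x) + C2*exp(x).
Since exp(x) solves the homogeneous equation (r = 1 is a root of multiplicity 1), multiply the trial by x. Try f_p = A*x*exp(x). Substituting into the equation and dividing by exp(x) gives A = 7/2, so f_p = 7*x*exp(x)/2.
General solution: f = C1*exp(-x) + C2*exp(x) + 7*x*exp(x)/2.
Apply the initial conditions: f(0) = C1 + C2 = -3 and f'(0) = 7/2 + C2 - C1 = 2. Solving gives C1 = -3/4, C2 = -9/4.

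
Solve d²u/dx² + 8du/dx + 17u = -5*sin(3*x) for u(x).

Characteristic equation r² + 8r + 17 = 0 has discriminant (8)² - 4·(17) = -4 < 0, so r = -4 ± i.
Hence u_h = C1*cos(x)*exp(-4*x) + C2*exp(-4*x)*sin(x).
Try u_p = A*cos(3*x) + B*sin(3*x). Substituting and equating the coefficients of cos(3x) and sin(3x) gives A = 3/16, B = -1/16, so u_p = -sin(3*x)/16 + 3*cos(3*x)/16.

u = -sin(3*x)/16 + 3*cos(3*x)/16 + C1*cos(x)*exp(-4*x) + C2*exp(-4*x)*sin(x)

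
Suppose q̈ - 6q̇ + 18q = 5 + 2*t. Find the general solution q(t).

Characteristic equation r² - 6r + 18 = 0 has discriminant (-6)² - 4·(18) = -36 < 0, so r = 3 ± 3i.
Hence q_h = C1*cos(3*t)*exp(3*t) + C2*exp(3*t)*sin(3*t).
For the particular solution try q_p = A0 + A1*t. Substituting and matching coefficients of each power of t gives A0 = 17/54, A1 = 1/9, so q_p = 17/54 + t/9.

q = 17/54 + t/9 + C1*cos(3*t)*exp(3*t) + C2*exp(3*t)*sin(3*t)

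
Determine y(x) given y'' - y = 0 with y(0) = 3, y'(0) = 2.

y = exp(-x)/2 + 5*exp(x)/2

Characteristic equation r² - 1 = 0 factors as (r + 1)(r - 1) = 0, so r = -1, 1.
Hence y_h = C1*exp(-x) + C2*exp(x).
Apply the initial conditions: y(0) = C1 + C2 = 3 and y'(0) = C2 - C1 = 2. Solving gives C1 = 1/2, C2 = 5/2.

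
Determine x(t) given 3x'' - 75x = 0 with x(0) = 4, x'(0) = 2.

x = 9*exp(-5*t)/5 + 11*exp(5*t)/5

Divide through by 3: x'' - 25x = 0.
Characteristic equation r² - 25 = 0 factors as (r + 5)(r - 5) = 0, so r = -5, 5.
Hence x_h = C1*exp(-5*t) + C2*exp(5*t).
Apply the initial conditions: x(0) = C1 + C2 = 4 and x'(0) = -5*C1 + 5*C2 = 2. Solving gives C1 = 9/5, C2 = 11/5.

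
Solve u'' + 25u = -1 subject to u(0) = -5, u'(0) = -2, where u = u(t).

Characteristic equation r² + 25 = 0 has discriminant (0)² - 4·(25) = -100 < 0, so r = ± 5i.
Hence u_h = C1*cos(5*t) + C2*sin(5*t).
For the particular solution try u_p = A0. Substituting and matching coefficients of each power of t gives A0 = -1/25, so u_p = -1/25.
General solution: u = -1/25 + C1*cos(5*t) + C2*sin(5*t).
Apply the initial conditions: u(0) = -1/25 + C1 = -5 and u'(0) = 5*C2 = -2. Solving gives C1 = -124/25, C2 = -2/5.

u = -1/25 - 124*cos(5*t)/25 - 2*sin(5*t)/5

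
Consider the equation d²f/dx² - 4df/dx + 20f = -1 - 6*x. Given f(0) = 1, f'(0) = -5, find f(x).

Characteristic equation r² - 4r + 20 = 0 has discriminant (-4)² - 4·(20) = -64 < 0, so r = 2 ± 4i.
Hence f_h = C1*cos(4*x)*exp(2*x) + C2*exp(2*x)*sin(4*x).
For the particular solution try f_p = A0 + A1*x. Substituting and matching coefficients of each power of x gives A0 = -11/100, A1 = -3/10, so f_p = -11/100 - 3*x/10.
General solution: f = -11/100 - 3*x/10 + C1*cos(4*x)*exp(2*x) + C2*exp(2*x)*sin(4*x).
Apply the initial conditions: f(0) = -11/100 + C1 = 1 and f'(0) = -3/10 + 2*C1 + 4*C2 = -5. Solving gives C1 = 111/100, C2 = -173/100.

f = -11/100 - 3*x/10 - 173*exp(2*x)*sin(4*x)/100 + 111*cos(4*x)*exp(2*x)/100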